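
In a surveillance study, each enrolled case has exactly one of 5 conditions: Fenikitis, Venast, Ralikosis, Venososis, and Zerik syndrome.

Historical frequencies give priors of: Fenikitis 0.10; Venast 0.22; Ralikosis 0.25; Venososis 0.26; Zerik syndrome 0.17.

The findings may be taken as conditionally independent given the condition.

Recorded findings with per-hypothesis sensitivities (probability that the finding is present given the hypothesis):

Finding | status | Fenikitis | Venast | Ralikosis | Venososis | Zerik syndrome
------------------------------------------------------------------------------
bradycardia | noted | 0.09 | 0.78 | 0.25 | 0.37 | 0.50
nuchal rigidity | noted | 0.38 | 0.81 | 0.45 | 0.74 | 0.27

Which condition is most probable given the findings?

For each hypothesis, the unnormalized posterior weight is prior × product of the finding likelihoods:
  Fenikitis: 0.10 × 0.09 × 0.38 = 0.00342
  Venast: 0.22 × 0.78 × 0.81 = 0.139
  Ralikosis: 0.25 × 0.25 × 0.45 = 0.028125
  Venososis: 0.26 × 0.37 × 0.74 = 0.071188
  Zerik syndrome: 0.17 × 0.50 × 0.27 = 0.02295
Marginal likelihood of the evidence = 0.26468.
P(Fenikitis | evidence) ≈ 0.00342 / 0.26468 ≈ 0.013
P(Venast | evidence) ≈ 0.139 / 0.26468 ≈ 0.525
P(Ralikosis | evidence) ≈ 0.028125 / 0.26468 ≈ 0.106
P(Venososis | evidence) ≈ 0.071188 / 0.26468 ≈ 0.269
P(Zerik syndrome | evidence) ≈ 0.02295 / 0.26468 ≈ 0.087
The largest is 0.525, so Venast is most probable.

Venast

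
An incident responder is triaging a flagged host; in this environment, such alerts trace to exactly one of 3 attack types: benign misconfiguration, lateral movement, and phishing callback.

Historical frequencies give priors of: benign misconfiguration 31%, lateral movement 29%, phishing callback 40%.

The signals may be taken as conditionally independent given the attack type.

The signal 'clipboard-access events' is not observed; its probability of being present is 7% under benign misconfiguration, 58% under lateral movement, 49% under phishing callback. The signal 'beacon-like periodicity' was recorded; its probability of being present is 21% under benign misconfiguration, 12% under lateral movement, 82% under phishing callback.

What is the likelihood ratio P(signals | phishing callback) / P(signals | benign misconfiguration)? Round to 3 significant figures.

2.14

The Bayes factor is the ratio of the joint likelihoods of the signal pattern under the two hypotheses (using 1 − P(present | H) for each absent signal).
  phishing callback: (1 − 0.49) × 0.82 = 0.4182
  benign misconfiguration: (1 − 0.07) × 0.21 = 0.1953
Bayes factor = 0.4182 / 0.1953 ≈ 2.14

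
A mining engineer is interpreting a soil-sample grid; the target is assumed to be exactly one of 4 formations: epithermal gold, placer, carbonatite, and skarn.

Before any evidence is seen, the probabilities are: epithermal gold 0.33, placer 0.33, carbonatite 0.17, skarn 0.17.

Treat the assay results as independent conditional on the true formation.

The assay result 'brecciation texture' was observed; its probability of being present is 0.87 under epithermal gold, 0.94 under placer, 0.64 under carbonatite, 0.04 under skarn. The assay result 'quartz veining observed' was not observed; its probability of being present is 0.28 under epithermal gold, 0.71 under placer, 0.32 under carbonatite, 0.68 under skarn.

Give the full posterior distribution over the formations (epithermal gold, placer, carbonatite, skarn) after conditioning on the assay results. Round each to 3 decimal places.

Multiply each prior by the joint likelihood of the assay result pattern (using 1 − P(present | H) for each absent assay result):
  epithermal gold: 0.33 × 0.87 × (1 − 0.28) = 0.20671
  placer: 0.33 × 0.94 × (1 − 0.71) = 0.089958
  carbonatite: 0.17 × 0.64 × (1 − 0.32) = 0.073984
  skarn: 0.17 × 0.04 × (1 − 0.68) = 0.002176
Marginal likelihood of the evidence = 0.37283.
P(epithermal gold | evidence) = 0.20671 / 0.37283 ≈ 0.554
P(placer | evidence) = 0.089958 / 0.37283 ≈ 0.241
P(carbonatite | evidence) = 0.073984 / 0.37283 ≈ 0.198
P(skarn | evidence) = 0.002176 / 0.37283 ≈ 0.006

0.554, 0.241, 0.198, 0.006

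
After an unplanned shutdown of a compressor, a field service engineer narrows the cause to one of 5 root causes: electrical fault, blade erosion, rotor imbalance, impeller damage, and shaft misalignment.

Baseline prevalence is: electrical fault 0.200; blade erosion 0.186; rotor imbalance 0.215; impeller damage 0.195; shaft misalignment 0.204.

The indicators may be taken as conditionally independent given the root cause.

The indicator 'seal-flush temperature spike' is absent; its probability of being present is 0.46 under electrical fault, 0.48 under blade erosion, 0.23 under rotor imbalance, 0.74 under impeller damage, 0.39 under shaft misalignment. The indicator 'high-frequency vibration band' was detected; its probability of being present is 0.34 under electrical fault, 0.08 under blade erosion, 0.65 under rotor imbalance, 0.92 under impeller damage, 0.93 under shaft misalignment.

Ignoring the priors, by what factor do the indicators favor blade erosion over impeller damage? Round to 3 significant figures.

Joint likelihood of the indicator pattern under each hypothesis (using 1 − P(present | H) for each absent indicator):
  blade erosion: (1 − 0.48) × 0.08 = 0.0416
  impeller damage: (1 − 0.74) × 0.92 = 0.2392
Bayes factor = 0.0416 / 0.2392 ≈ 0.174

0.174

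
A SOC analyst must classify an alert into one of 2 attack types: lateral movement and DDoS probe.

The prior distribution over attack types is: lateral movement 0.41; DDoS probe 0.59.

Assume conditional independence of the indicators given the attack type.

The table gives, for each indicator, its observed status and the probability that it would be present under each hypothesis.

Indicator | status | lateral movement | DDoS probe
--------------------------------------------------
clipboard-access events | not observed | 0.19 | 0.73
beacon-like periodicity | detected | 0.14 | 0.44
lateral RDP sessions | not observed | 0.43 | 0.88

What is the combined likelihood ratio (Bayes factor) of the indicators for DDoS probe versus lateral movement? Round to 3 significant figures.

The Bayes factor is the ratio of the joint likelihoods of the indicator pattern under the two hypotheses (using 1 − P(present | H) for each absent indicator).
  DDoS probe: (1 − 0.73) × 0.44 × (1 − 0.88) = 0.014256
  lateral movement: (1 − 0.19) × 0.14 × (1 − 0.43) = 0.064638
Bayes factor = 0.014256 / 0.064638 ≈ 0.221

0.221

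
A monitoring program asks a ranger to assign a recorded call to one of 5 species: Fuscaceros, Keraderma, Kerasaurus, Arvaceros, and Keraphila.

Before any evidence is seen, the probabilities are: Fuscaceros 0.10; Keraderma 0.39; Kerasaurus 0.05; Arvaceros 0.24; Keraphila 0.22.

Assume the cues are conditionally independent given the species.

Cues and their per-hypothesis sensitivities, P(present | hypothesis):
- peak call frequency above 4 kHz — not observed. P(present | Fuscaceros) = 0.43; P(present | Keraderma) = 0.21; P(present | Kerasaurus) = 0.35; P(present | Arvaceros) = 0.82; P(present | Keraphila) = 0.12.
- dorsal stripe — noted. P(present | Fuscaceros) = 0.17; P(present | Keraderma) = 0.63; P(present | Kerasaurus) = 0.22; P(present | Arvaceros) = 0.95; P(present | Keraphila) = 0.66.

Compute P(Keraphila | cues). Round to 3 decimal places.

0.336

By Bayes' rule with conditional independence, the unnormalized weight for each hypothesis is prior × ∏ likelihoods (using 1 − P(present | H) for each absent cue):
  Fuscaceros: 0.10 × (1 − 0.43) × 0.17 = 0.00969
  Keraderma: 0.39 × (1 − 0.21) × 0.63 = 0.1941
  Kerasaurus: 0.05 × (1 − 0.35) × 0.22 = 0.00715
  Arvaceros: 0.24 × (1 − 0.82) × 0.95 = 0.04104
  Keraphila: 0.22 × (1 − 0.12) × 0.66 = 0.12778
Normalizing constant Z = 0.00969 + 0.1941 + 0.00715 + 0.04104 + 0.12778 = 0.37976.
P(Keraphila | evidence) = 0.12778 / 0.37976 ≈ 0.336.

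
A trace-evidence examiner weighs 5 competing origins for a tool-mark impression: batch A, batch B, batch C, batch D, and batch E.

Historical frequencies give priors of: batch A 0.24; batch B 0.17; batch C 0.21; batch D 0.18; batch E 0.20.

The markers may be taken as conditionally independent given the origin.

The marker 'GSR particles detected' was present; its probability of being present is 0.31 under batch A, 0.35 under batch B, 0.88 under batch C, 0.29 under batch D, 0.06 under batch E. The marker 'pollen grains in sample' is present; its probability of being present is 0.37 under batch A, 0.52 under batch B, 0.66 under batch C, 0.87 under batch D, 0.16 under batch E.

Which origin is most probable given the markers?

batch C

By Bayes' rule with conditional independence, the unnormalized weight for each hypothesis is prior × ∏ likelihoods:
  batch A: 0.24 × 0.31 × 0.37 = 0.027528
  batch B: 0.17 × 0.35 × 0.52 = 0.03094
  batch C: 0.21 × 0.88 × 0.66 = 0.12197
  batch D: 0.18 × 0.29 × 0.87 = 0.045414
  batch E: 0.20 × 0.06 × 0.16 = 0.00192
The unnormalized weights sum to 0.22777.
P(batch A | evidence) ≈ 0.027528 / 0.22777 ≈ 0.121
P(batch B | evidence) ≈ 0.03094 / 0.22777 ≈ 0.136
P(batch C | evidence) ≈ 0.12197 / 0.22777 ≈ 0.535
P(batch D | evidence) ≈ 0.045414 / 0.22777 ≈ 0.199
P(batch E | evidence) ≈ 0.00192 / 0.22777 ≈ 0.008
The largest is 0.535, so batch C is most probable.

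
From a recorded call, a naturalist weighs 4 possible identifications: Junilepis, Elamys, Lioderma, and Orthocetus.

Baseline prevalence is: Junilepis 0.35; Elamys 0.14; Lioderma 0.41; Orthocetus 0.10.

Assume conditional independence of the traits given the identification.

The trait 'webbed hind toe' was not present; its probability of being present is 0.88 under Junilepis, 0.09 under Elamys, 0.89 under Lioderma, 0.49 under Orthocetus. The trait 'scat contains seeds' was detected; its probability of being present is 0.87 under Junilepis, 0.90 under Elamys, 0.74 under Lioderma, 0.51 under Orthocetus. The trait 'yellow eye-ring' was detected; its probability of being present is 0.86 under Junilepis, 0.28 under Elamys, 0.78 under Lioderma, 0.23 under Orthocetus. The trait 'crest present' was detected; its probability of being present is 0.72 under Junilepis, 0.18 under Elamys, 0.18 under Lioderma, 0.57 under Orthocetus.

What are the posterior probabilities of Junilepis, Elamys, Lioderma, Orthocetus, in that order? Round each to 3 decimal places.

For each hypothesis, the unnormalized posterior weight is prior × product of the trait likelihoods (using 1 − P(present | H) for each absent trait):
  Junilepis: 0.35 × (1 − 0.88) × 0.87 × 0.86 × 0.72 = 0.022626
  Elamys: 0.14 × (1 − 0.09) × 0.90 × 0.28 × 0.18 = 0.0057789
  Lioderma: 0.41 × (1 − 0.89) × 0.74 × 0.78 × 0.18 = 0.0046857
  Orthocetus: 0.10 × (1 − 0.49) × 0.51 × 0.23 × 0.57 = 0.0034099
Normalizing constant Z = 0.022626 + 0.0057789 + 0.0046857 + 0.0034099 = 0.0365.
P(Junilepis | evidence) = 0.022626 / 0.0365 ≈ 0.620
P(Elamys | evidence) = 0.0057789 / 0.0365 ≈ 0.158
P(Lioderma | evidence) = 0.0046857 / 0.0365 ≈ 0.128
P(Orthocetus | evidence) = 0.0034099 / 0.0365 ≈ 0.093

0.620, 0.158, 0.128, 0.093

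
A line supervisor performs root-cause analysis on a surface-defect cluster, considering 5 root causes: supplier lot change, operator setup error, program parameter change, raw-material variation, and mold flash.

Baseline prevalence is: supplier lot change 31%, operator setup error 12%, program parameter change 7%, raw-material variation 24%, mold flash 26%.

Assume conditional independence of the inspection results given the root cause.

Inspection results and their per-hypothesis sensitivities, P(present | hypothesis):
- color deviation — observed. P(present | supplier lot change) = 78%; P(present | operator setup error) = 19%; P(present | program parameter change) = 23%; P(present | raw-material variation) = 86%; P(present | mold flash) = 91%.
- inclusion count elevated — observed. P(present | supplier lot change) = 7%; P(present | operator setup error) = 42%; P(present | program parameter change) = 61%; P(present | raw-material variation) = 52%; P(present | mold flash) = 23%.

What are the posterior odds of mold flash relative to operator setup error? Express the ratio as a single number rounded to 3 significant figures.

5.68

Posterior odds equal prior odds times the likelihood ratio; only the two competing hypotheses matter.
  mold flash: 0.26 × 0.91 × 0.23 = 0.054418
  operator setup error: 0.12 × 0.19 × 0.42 = 0.009576
Odds(mold flash : operator setup error) = 0.054418 / 0.009576 ≈ 5.68.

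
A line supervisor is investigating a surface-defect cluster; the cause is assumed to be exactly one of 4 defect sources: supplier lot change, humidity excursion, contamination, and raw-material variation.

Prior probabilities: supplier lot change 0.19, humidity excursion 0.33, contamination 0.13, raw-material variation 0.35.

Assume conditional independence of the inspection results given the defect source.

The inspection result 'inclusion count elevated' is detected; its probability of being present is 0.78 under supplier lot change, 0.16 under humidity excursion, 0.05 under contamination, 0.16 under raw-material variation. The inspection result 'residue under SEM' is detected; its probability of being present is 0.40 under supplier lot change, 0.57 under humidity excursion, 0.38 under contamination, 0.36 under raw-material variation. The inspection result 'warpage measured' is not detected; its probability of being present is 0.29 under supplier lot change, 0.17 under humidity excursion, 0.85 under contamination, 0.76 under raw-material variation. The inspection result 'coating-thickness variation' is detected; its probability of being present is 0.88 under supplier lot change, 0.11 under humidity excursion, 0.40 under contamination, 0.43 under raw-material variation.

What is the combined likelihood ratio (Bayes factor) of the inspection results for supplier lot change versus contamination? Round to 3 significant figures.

Joint likelihood of the inspection result pattern under each hypothesis (using 1 − P(present | H) for each absent inspection result):
  supplier lot change: 0.78 × 0.40 × (1 − 0.29) × 0.88 = 0.19494
  contamination: 0.05 × 0.38 × (1 − 0.85) × 0.40 = 0.00114
Bayes factor = 0.19494 / 0.00114 ≈ 171

171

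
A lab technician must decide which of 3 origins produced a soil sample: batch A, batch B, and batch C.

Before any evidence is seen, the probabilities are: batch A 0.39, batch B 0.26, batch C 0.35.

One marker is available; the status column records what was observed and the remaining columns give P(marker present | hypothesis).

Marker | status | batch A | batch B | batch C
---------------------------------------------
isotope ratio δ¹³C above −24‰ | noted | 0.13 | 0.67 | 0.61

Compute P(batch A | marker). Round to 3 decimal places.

0.116

By Bayes' rule, the unnormalized weight for each hypothesis is prior × likelihood:
  batch A: 0.39 × 0.13 = 0.0507
  batch B: 0.26 × 0.67 = 0.1742
  batch C: 0.35 × 0.61 = 0.2135
The unnormalized weights sum to 0.4384.
P(batch A | evidence) = 0.0507 / 0.4384 ≈ 0.116.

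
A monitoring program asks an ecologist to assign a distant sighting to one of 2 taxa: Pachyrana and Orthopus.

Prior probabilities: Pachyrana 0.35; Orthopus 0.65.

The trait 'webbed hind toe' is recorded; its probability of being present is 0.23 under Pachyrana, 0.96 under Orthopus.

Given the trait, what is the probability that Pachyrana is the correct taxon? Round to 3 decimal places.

Multiply each prior by the likelihood of the trait:
  Pachyrana: 0.35 × 0.23 = 0.0805
  Orthopus: 0.65 × 0.96 = 0.624
Marginal likelihood of the evidence = 0.7045.
P(Pachyrana | evidence) = 0.0805 / 0.7045 ≈ 0.114.

0.114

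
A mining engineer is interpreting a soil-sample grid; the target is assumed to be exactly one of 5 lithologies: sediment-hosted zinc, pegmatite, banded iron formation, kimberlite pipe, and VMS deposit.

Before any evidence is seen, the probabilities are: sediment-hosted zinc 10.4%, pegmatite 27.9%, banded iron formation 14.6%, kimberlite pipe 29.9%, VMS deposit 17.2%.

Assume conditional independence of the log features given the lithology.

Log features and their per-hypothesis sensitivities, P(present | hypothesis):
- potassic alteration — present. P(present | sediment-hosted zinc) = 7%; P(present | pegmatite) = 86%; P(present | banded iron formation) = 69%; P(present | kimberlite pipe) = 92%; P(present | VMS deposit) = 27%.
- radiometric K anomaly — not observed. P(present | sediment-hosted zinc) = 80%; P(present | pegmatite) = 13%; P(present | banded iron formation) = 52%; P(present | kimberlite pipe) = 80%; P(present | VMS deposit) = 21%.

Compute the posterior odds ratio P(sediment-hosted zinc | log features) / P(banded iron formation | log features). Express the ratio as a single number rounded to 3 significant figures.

0.0301

Unnormalized posterior weight (prior times the log feature likelihoods) for each of the two hypotheses (using 1 − P(present | H) for each absent log feature):
  sediment-hosted zinc: 0.104 × 0.07 × (1 − 0.80) = 0.001456
  banded iron formation: 0.146 × 0.69 × (1 − 0.52) = 0.048355
Posterior odds = 0.001456 / 0.048355 ≈ 0.0301.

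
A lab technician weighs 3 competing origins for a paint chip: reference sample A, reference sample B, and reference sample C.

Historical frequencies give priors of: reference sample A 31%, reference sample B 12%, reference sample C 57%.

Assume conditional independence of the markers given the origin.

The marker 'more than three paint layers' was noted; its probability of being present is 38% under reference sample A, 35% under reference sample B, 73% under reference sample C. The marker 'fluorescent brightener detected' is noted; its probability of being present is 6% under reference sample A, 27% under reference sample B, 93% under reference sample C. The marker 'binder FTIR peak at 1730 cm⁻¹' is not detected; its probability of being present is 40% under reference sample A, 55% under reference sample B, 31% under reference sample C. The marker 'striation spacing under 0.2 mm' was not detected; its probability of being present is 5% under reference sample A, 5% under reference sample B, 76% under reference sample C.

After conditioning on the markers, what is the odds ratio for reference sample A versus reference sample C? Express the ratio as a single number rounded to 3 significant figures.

The normalizing constant cancels in an odds ratio, so compute prior × likelihood for the two hypotheses only (using 1 − P(present | H) for each absent marker):
  reference sample A: 0.31 × 0.38 × 0.06 × (1 − 0.40) × (1 − 0.05) = 0.0040288
  reference sample C: 0.57 × 0.73 × 0.93 × (1 − 0.31) × (1 − 0.76) = 0.064083
Posterior odds = 0.0040288 / 0.064083 ≈ 0.0629.

0.0629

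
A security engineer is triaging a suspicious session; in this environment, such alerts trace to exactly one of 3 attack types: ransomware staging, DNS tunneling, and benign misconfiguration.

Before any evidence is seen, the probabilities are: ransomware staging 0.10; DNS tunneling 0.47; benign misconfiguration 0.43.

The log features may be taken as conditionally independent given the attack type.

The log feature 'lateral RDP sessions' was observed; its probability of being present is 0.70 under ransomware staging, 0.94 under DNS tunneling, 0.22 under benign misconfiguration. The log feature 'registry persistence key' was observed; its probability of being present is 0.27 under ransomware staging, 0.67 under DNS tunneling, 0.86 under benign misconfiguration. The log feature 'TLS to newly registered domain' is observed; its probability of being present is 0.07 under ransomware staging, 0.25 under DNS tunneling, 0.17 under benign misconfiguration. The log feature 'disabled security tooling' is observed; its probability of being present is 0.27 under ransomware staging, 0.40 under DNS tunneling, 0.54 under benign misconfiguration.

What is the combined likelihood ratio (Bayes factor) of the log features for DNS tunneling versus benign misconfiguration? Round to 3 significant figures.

The Bayes factor is the ratio of the joint likelihoods of the log feature pattern under the two hypotheses.
  DNS tunneling: 0.94 × 0.67 × 0.25 × 0.40 = 0.06298
  benign misconfiguration: 0.22 × 0.86 × 0.17 × 0.54 = 0.017369
Bayes factor = 0.06298 / 0.017369 ≈ 3.63

3.63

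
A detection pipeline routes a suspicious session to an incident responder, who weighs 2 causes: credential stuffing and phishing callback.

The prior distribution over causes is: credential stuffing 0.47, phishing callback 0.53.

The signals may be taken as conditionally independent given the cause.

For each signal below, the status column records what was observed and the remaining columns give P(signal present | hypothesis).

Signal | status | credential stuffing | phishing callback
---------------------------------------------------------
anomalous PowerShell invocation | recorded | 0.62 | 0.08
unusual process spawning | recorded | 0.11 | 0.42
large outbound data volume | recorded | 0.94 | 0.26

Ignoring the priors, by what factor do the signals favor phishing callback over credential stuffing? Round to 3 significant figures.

0.136

Joint likelihood of the signal pattern under each hypothesis:
  phishing callback: 0.08 × 0.42 × 0.26 = 0.008736
  credential stuffing: 0.62 × 0.11 × 0.94 = 0.064108
Bayes factor = 0.008736 / 0.064108 ≈ 0.136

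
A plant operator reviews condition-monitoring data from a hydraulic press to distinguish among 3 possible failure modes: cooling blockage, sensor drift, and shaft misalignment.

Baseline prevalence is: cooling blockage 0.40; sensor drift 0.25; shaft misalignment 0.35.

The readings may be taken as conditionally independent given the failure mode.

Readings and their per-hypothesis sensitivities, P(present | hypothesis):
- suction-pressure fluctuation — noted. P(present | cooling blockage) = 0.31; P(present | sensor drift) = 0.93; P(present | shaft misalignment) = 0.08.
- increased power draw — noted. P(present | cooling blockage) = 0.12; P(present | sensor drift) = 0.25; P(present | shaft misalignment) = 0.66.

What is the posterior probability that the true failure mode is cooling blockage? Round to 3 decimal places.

For each hypothesis, the unnormalized posterior weight is prior × product of the reading likelihoods:
  cooling blockage: 0.40 × 0.31 × 0.12 = 0.01488
  sensor drift: 0.25 × 0.93 × 0.25 = 0.058125
  shaft misalignment: 0.35 × 0.08 × 0.66 = 0.01848
The unnormalized weights sum to 0.091485.
P(cooling blockage | evidence) = 0.01488 / 0.091485 ≈ 0.163.

0.163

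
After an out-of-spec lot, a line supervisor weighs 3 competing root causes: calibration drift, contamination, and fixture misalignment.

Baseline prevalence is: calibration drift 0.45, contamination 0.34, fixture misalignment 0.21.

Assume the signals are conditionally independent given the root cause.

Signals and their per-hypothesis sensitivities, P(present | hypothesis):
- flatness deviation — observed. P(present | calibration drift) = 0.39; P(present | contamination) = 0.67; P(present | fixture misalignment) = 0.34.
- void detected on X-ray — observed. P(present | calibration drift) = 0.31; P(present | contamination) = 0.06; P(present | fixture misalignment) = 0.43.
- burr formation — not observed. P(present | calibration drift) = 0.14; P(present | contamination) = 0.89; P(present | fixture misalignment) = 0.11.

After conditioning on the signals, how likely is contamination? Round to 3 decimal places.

Multiply each prior by the joint likelihood of the signal pattern (using 1 − P(present | H) for each absent signal):
  calibration drift: 0.45 × 0.39 × 0.31 × (1 − 0.14) = 0.046788
  contamination: 0.34 × 0.67 × 0.06 × (1 − 0.89) = 0.0015035
  fixture misalignment: 0.21 × 0.34 × 0.43 × (1 − 0.11) = 0.027325
The unnormalized weights sum to 0.075617.
P(contamination | evidence) = 0.0015035 / 0.075617 ≈ 0.020.

0.020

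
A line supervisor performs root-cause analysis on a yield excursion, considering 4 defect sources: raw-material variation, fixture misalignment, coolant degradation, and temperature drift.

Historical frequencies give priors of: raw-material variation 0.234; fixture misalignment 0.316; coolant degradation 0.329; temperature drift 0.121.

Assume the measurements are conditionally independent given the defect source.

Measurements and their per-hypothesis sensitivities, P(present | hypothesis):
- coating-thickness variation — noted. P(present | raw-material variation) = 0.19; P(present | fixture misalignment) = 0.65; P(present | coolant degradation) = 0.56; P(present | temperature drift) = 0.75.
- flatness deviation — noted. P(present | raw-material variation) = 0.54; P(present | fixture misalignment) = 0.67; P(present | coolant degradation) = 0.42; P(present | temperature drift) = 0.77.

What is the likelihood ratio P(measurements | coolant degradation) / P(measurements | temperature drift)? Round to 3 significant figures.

The Bayes factor is the ratio of the joint likelihoods of the measurement pattern under the two hypotheses.
  coolant degradation: 0.56 × 0.42 = 0.2352
  temperature drift: 0.75 × 0.77 = 0.5775
Bayes factor = 0.2352 / 0.5775 ≈ 0.407

0.407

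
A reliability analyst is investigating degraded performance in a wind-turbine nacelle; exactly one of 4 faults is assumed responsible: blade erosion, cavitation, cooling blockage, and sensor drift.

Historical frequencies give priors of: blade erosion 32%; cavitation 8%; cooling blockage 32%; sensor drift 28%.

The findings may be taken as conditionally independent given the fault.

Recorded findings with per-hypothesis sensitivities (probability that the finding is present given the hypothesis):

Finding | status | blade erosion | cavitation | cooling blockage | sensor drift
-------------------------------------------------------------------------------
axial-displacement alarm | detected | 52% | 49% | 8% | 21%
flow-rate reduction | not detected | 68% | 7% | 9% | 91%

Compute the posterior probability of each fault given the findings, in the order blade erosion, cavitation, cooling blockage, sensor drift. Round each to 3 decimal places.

Multiply each prior by the joint likelihood of the evidence pattern (using 1 − P(present | H) for each absent finding):
  blade erosion: 0.32 × 0.52 × (1 − 0.68) = 0.053248
  cavitation: 0.08 × 0.49 × (1 − 0.07) = 0.036456
  cooling blockage: 0.32 × 0.08 × (1 − 0.09) = 0.023296
  sensor drift: 0.28 × 0.21 × (1 − 0.91) = 0.005292
Marginal likelihood of the evidence = 0.11829.
P(blade erosion | evidence) = 0.053248 / 0.11829 ≈ 0.450
P(cavitation | evidence) = 0.036456 / 0.11829 ≈ 0.308
P(cooling blockage | evidence) = 0.023296 / 0.11829 ≈ 0.197
P(sensor drift | evidence) = 0.005292 / 0.11829 ≈ 0.045

0.450, 0.308, 0.197, 0.045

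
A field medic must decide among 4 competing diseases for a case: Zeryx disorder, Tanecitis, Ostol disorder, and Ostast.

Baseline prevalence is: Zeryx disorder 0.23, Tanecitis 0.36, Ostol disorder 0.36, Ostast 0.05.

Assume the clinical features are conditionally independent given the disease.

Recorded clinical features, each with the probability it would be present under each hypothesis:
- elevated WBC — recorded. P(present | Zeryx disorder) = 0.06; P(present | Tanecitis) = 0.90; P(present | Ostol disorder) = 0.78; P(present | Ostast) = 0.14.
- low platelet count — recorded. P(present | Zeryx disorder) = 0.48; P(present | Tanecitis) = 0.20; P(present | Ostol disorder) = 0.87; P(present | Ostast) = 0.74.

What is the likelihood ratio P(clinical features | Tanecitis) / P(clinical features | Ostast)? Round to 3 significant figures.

The Bayes factor is the ratio of the joint likelihoods of the clinical feature pattern under the two hypotheses.
  Tanecitis: 0.90 × 0.20 = 0.18
  Ostast: 0.14 × 0.74 = 0.1036
Bayes factor = 0.18 / 0.1036 ≈ 1.74

1.74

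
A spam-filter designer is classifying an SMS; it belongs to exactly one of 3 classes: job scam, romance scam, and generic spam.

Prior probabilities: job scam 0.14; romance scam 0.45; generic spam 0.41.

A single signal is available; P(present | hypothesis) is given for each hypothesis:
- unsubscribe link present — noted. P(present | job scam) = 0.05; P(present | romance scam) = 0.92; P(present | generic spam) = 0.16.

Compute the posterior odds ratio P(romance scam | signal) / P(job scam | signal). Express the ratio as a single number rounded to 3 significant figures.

Unnormalized posterior weight (prior times the signal likelihood) for each of the two hypotheses:
  romance scam: 0.45 × 0.92 = 0.414
  job scam: 0.14 × 0.05 = 0.007
Odds(romance scam : job scam) = 0.414 / 0.007 ≈ 59.1.

59.1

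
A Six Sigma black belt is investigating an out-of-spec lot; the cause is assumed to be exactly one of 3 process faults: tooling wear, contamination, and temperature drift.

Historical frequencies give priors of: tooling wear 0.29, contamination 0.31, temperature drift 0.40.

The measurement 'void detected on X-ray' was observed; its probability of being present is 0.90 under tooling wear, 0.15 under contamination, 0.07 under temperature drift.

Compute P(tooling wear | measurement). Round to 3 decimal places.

0.778

By Bayes' rule, the unnormalized weight for each hypothesis is prior × likelihood:
  tooling wear: 0.29 × 0.90 = 0.261
  contamination: 0.31 × 0.15 = 0.0465
  temperature drift: 0.40 × 0.07 = 0.028
Normalizing constant Z = 0.261 + 0.0465 + 0.028 = 0.3355.
P(tooling wear | evidence) = 0.261 / 0.3355 ≈ 0.778.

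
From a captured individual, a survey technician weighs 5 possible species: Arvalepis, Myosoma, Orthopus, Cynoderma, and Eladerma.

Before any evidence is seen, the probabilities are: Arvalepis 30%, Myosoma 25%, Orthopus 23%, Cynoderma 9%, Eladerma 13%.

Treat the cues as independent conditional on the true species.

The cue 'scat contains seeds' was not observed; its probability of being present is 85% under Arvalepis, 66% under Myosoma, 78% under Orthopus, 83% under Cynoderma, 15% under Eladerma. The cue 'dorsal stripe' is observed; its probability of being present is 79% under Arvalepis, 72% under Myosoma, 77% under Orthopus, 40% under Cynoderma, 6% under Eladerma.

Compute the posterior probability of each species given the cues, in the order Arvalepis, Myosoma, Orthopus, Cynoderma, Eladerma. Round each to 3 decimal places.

0.239, 0.412, 0.262, 0.041, 0.045

By Bayes' rule with conditional independence, the unnormalized weight for each hypothesis is prior × ∏ likelihoods (using 1 − P(present | H) for each absent cue):
  Arvalepis: 0.30 × (1 − 0.85) × 0.79 = 0.03555
  Myosoma: 0.25 × (1 − 0.66) × 0.72 = 0.0612
  Orthopus: 0.23 × (1 − 0.78) × 0.77 = 0.038962
  Cynoderma: 0.09 × (1 − 0.83) × 0.40 = 0.00612
  Eladerma: 0.13 × (1 − 0.15) × 0.06 = 0.00663
Marginal likelihood of the evidence = 0.14846.
P(Arvalepis | evidence) = 0.03555 / 0.14846 ≈ 0.239
P(Myosoma | evidence) = 0.0612 / 0.14846 ≈ 0.412
P(Orthopus | evidence) = 0.038962 / 0.14846 ≈ 0.262
P(Cynoderma | evidence) = 0.00612 / 0.14846 ≈ 0.041
P(Eladerma | evidence) = 0.00663 / 0.14846 ≈ 0.045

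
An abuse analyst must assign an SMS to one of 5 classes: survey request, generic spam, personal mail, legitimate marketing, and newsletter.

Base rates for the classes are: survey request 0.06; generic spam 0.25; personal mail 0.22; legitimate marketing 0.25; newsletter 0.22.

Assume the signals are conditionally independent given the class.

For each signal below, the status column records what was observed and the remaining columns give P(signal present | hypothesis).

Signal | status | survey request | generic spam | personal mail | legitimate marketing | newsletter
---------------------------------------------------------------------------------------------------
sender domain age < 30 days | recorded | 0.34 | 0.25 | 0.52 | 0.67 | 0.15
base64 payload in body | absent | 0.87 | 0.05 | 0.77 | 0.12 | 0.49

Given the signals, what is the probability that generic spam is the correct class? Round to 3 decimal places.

By Bayes' rule with conditional independence, the unnormalized weight for each hypothesis is prior × ∏ likelihoods (using 1 − P(present | H) for each absent signal):
  survey request: 0.06 × 0.34 × (1 − 0.87) = 0.002652
  generic spam: 0.25 × 0.25 × (1 − 0.05) = 0.059375
  personal mail: 0.22 × 0.52 × (1 − 0.77) = 0.026312
  legitimate marketing: 0.25 × 0.67 × (1 − 0.12) = 0.1474
  newsletter: 0.22 × 0.15 × (1 − 0.49) = 0.01683
The unnormalized weights sum to 0.25257.
P(generic spam | evidence) = 0.059375 / 0.25257 ≈ 0.235.

0.235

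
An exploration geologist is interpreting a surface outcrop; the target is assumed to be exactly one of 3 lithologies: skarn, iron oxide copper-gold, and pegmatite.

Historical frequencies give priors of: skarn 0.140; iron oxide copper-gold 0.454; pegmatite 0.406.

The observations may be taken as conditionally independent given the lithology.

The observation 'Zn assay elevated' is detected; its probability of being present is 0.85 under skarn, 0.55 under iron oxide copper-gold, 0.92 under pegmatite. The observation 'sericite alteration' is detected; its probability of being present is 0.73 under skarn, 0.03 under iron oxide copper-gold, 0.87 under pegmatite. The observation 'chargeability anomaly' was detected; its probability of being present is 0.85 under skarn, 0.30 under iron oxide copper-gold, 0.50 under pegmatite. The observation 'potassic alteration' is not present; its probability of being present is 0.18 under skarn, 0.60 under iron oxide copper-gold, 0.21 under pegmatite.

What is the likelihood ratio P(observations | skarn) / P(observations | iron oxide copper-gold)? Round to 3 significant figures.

218

The Bayes factor is the ratio of the joint likelihoods of the evidence pattern under the two hypotheses (using 1 − P(present | H) for each absent observation).
  skarn: 0.85 × 0.73 × 0.85 × (1 − 0.18) = 0.43249
  iron oxide copper-gold: 0.55 × 0.03 × 0.30 × (1 − 0.60) = 0.00198
Bayes factor = 0.43249 / 0.00198 ≈ 218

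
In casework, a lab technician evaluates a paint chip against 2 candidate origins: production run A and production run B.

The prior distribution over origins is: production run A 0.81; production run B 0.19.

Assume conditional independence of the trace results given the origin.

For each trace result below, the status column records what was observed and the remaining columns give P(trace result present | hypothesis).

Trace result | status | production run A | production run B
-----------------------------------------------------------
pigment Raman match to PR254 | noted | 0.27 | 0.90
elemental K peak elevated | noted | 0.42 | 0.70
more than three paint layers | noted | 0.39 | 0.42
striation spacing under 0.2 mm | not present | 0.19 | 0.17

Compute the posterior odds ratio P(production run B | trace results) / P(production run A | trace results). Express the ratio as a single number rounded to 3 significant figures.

Posterior odds equal prior odds times the likelihood ratio; only the two competing hypotheses matter (using 1 − P(present | H) for each absent trace result).
  production run B: 0.19 × 0.90 × 0.70 × 0.42 × (1 − 0.17) = 0.041727
  production run A: 0.81 × 0.27 × 0.42 × 0.39 × (1 − 0.19) = 0.029017
Posterior odds = 0.041727 / 0.029017 ≈ 1.44.

1.44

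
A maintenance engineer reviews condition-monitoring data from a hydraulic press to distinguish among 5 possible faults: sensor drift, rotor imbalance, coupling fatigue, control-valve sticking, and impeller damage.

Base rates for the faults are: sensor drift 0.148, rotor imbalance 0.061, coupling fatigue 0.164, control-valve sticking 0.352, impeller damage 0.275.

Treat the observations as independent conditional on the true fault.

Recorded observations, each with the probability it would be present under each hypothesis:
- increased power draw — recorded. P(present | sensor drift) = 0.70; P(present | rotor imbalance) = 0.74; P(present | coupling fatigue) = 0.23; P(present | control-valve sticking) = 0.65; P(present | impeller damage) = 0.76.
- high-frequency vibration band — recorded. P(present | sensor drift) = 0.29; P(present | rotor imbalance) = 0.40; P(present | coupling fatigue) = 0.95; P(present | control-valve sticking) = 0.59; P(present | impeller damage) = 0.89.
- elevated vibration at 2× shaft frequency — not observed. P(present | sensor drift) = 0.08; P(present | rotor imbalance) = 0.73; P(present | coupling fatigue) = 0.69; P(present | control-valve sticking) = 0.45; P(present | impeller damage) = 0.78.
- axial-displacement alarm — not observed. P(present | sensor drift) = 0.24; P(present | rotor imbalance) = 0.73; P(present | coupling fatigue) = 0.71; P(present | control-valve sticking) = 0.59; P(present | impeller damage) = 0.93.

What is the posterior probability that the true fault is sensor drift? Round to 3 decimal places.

Multiply each prior by the joint likelihood of the evidence pattern (using 1 − P(present | H) for each absent observation):
  sensor drift: 0.148 × 0.70 × 0.29 × (1 − 0.08) × (1 − 0.24) = 0.021007
  rotor imbalance: 0.061 × 0.74 × 0.40 × (1 − 0.73) × (1 − 0.73) = 0.0013163
  coupling fatigue: 0.164 × 0.23 × 0.95 × (1 − 0.69) × (1 − 0.71) = 0.0032215
  control-valve sticking: 0.352 × 0.65 × 0.59 × (1 − 0.45) × (1 − 0.59) = 0.030441
  impeller damage: 0.275 × 0.76 × 0.89 × (1 − 0.78) × (1 − 0.93) = 0.0028646
The unnormalized weights sum to 0.05885.
P(sensor drift | evidence) = 0.021007 / 0.05885 ≈ 0.357.

0.357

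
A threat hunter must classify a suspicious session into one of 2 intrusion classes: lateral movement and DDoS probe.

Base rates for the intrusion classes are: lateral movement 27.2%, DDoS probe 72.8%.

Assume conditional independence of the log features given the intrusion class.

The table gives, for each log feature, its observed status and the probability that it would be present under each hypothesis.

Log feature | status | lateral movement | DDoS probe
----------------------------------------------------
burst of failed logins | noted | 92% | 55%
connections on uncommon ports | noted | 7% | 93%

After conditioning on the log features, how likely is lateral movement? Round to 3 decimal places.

By Bayes' rule with conditional independence, the unnormalized weight for each hypothesis is prior × ∏ likelihoods:
  lateral movement: 0.272 × 0.92 × 0.07 = 0.017517
  DDoS probe: 0.728 × 0.55 × 0.93 = 0.37237
Normalizing constant Z = 0.017517 + 0.37237 = 0.38989.
P(lateral movement | evidence) = 0.017517 / 0.38989 ≈ 0.045.

0.045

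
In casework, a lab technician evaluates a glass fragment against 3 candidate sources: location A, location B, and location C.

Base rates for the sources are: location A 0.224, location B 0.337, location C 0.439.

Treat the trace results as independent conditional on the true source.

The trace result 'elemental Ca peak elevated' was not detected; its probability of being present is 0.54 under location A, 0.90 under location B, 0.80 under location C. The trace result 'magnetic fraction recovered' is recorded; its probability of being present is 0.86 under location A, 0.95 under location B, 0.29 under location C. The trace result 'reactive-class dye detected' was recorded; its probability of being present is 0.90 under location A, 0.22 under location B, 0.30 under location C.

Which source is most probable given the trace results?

location A

By Bayes' rule with conditional independence, the unnormalized weight for each hypothesis is prior × ∏ likelihoods (using 1 − P(present | H) for each absent trace result):
  location A: 0.224 × (1 − 0.54) × 0.86 × 0.90 = 0.079753
  location B: 0.337 × (1 − 0.90) × 0.95 × 0.22 = 0.0070433
  location C: 0.439 × (1 − 0.80) × 0.29 × 0.30 = 0.0076386
The unnormalized weights sum to 0.094435.
P(location A | evidence) ≈ 0.079753 / 0.094435 ≈ 0.845
P(location B | evidence) ≈ 0.0070433 / 0.094435 ≈ 0.075
P(location C | evidence) ≈ 0.0076386 / 0.094435 ≈ 0.081
The largest is 0.845, so location A is most probable.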